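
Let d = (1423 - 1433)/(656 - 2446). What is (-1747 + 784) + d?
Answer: -172376/179 ≈ -962.99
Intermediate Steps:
d = 1/179 (d = -10/(-1790) = -10*(-1/1790) = 1/179 ≈ 0.0055866)
(-1747 + 784) + d = (-1747 + 784) + 1/179 = -963 + 1/179 = -172376/179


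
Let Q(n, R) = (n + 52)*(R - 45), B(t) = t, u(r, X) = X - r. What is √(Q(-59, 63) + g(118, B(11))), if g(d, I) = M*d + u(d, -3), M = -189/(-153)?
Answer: I*√29257/17 ≈ 10.062*I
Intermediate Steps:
M = 21/17 (M = -189*(-1/153) = 21/17 ≈ 1.2353)
g(d, I) = -3 + 4*d/17 (g(d, I) = 21*d/17 + (-3 - d) = -3 + 4*d/17)
Q(n, R) = (-45 + R)*(52 + n) (Q(n, R) = (52 + n)*(-45 + R) = (-45 + R)*(52 + n))
√(Q(-59, 63) + g(118, B(11))) = √((-2340 - 45*(-59) + 52*63 + 63*(-59)) + (-3 + (4/17)*118)) = √((-2340 + 2655 + 3276 - 3717) + (-3 + 472/17)) = √(-126 + 421/17) = √(-1721/17) = I*√29257/17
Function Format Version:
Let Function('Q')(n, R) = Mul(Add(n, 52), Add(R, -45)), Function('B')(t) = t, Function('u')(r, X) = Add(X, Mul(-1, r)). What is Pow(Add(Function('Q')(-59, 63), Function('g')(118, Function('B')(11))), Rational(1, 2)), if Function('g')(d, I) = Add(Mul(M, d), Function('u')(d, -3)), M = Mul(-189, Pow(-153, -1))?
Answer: Mul(Rational(1, 17), I, Pow(29257, Rational(1, 2))) ≈ Mul(10.062, I)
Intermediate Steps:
M = Rational(21, 17) (M = Mul(-189, Rational(-1, 153)) = Rational(21, 17) ≈ 1.2353)
Function('g')(d, I) = Add(-3, Mul(Rational(4, 17), d)) (Function('g')(d, I) = Add(Mul(Rational(21, 17), d), Add(-3, Mul(-1, d))) = Add(-3, Mul(Rational(4, 17), d)))
Function('Q')(n, R) = Mul(Add(-45, R), Add(52, n)) (Function('Q')(n, R) = Mul(Add(52, n), Add(-45, R)) = Mul(Add(-45, R), Add(52, n)))
Pow(Add(Function('Q')(-59, 63), Function('g')(118, Function('B')(11))), Rational(1, 2)) = Pow(Add(Add(-2340, Mul(-45, -59), Mul(52, 63), Mul(63, -59)), Add(-3, Mul(Rational(4, 17), 118))), Rational(1, 2)) = Pow(Add(Add(-2340, 2655, 3276, -3717), Add(-3, Rational(472, 17))), Rational(1, 2)) = Pow(Add(-126, Rational(421, 17)), Rational(1, 2)) = Pow(Rational(-1721, 17), Rational(1, 2)) = Mul(Rational(1, 17), I, Pow(29257, Rational(1, 2)))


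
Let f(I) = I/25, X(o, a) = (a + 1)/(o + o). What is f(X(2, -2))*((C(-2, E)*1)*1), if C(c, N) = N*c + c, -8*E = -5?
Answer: 13/400 ≈ 0.032500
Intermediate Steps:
E = 5/8 (E = -⅛*(-5) = 5/8 ≈ 0.62500)
X(o, a) = (1 + a)/(2*o) (X(o, a) = (1 + a)/((2*o)) = (1 + a)*(1/(2*o)) = (1 + a)/(2*o))
f(I) = I/25 (f(I) = I*(1/25) = I/25)
C(c, N) = c + N*c
f(X(2, -2))*((C(-2, E)*1)*1) = (((½)*(1 - 2)/2)/25)*((-2*(1 + 5/8)*1)*1) = (((½)*(½)*(-1))/25)*((-2*13/8*1)*1) = ((1/25)*(-¼))*(-13/4*1*1) = -(-13)/400 = -1/100*(-13/4) = 13/400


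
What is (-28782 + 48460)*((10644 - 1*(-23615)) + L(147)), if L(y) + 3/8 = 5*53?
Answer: 2717423571/4 ≈ 6.7936e+8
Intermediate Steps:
L(y) = 2117/8 (L(y) = -3/8 + 5*53 = -3/8 + 265 = 2117/8)
(-28782 + 48460)*((10644 - 1*(-23615)) + L(147)) = (-28782 + 48460)*((10644 - 1*(-23615)) + 2117/8) = 19678*((10644 + 23615) + 2117/8) = 19678*(34259 + 2117/8) = 19678*(276189/8) = 2717423571/4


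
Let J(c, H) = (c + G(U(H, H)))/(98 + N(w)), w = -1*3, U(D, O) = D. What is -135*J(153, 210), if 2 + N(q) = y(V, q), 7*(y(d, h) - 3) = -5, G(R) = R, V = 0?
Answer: -343035/688 ≈ -498.60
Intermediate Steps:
w = -3
y(d, h) = 16/7 (y(d, h) = 3 + (⅐)*(-5) = 3 - 5/7 = 16/7)
N(q) = 2/7 (N(q) = -2 + 16/7 = 2/7)
J(c, H) = 7*H/688 + 7*c/688 (J(c, H) = (c + H)/(98 + 2/7) = (H + c)/(688/7) = (H + c)*(7/688) = 7*H/688 + 7*c/688)
-135*J(153, 210) = -135*((7/688)*210 + (7/688)*153) = -135*(735/344 + 1071/688) = -135*2541/688 = -343035/688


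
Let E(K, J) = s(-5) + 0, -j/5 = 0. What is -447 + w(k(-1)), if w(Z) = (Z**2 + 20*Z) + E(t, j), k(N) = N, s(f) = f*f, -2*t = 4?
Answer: -441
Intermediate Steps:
t = -2 (t = -1/2*4 = -2)
s(f) = f**2
j = 0 (j = -5*0 = 0)
E(K, J) = 25 (E(K, J) = (-5)**2 + 0 = 25 + 0 = 25)
w(Z) = 25 + Z**2 + 20*Z (w(Z) = (Z**2 + 20*Z) + 25 = 25 + Z**2 + 20*Z)
-447 + w(k(-1)) = -447 + (25 + (-1)**2 + 20*(-1)) = -447 + (25 + 1 - 20) = -447 + 6 = -441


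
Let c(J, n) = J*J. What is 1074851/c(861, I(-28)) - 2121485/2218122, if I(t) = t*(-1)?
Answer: 90161029793/182704491018 ≈ 0.49348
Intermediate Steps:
I(t) = -t
c(J, n) = J²
1074851/c(861, I(-28)) - 2121485/2218122 = 1074851/(861²) - 2121485/2218122 = 1074851/741321 - 2121485*1/2218122 = 1074851*(1/741321) - 2121485/2218122 = 1074851/741321 - 2121485/2218122 = 90161029793/182704491018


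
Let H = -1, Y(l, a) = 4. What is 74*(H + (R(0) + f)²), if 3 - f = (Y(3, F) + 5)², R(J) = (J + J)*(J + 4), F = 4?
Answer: 450142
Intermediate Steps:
R(J) = 2*J*(4 + J) (R(J) = (2*J)*(4 + J) = 2*J*(4 + J))
f = -78 (f = 3 - (4 + 5)² = 3 - 1*9² = 3 - 1*81 = 3 - 81 = -78)
74*(H + (R(0) + f)²) = 74*(-1 + (2*0*(4 + 0) - 78)²) = 74*(-1 + (2*0*4 - 78)²) = 74*(-1 + (0 - 78)²) = 74*(-1 + (-78)²) = 74*(-1 + 6084) = 74*6083 = 450142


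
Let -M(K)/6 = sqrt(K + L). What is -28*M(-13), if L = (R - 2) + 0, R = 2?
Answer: 168*I*sqrt(13) ≈ 605.73*I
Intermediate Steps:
L = 0 (L = (2 - 2) + 0 = 0 + 0 = 0)
M(K) = -6*sqrt(K) (M(K) = -6*sqrt(K + 0) = -6*sqrt(K))
-28*M(-13) = -(-168)*sqrt(-13) = -(-168)*I*sqrt(13) = 168*I*sqrt(13)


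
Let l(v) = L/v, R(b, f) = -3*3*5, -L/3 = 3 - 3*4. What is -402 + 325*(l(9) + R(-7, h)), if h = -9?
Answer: -14052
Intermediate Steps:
L = 27 (L = -3*(3 - 3*4) = -3*(3 - 12) = -3*(-9) = 27)
R(b, f) = -45 (R(b, f) = -9*5 = -45)
l(v) = 27/v
-402 + 325*(l(9) + R(-7, h)) = -402 + 325*(27/9 - 45) = -402 + 325*(27*(1/9) - 45) = -402 + 325*(3 - 45) = -402 + 325*(-42) = -402 - 13650 = -14052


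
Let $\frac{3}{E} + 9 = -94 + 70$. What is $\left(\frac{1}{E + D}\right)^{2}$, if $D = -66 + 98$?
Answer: $\frac{121}{123201} \approx 0.00098214$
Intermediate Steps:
$E = - \frac{1}{11}$ ($E = \frac{3}{-9 + \left(-94 + 70\right)} = \frac{3}{-9 - 24} = \frac{3}{-33} = 3 \left(- \frac{1}{33}\right) = - \frac{1}{11} \approx -0.090909$)
$D = 32$
$\left(\frac{1}{E + D}\right)^{2} = \left(\frac{1}{- \frac{1}{11} + 32}\right)^{2} = \left(\frac{1}{\frac{351}{11}}\right)^{2} = \left(\frac{11}{351}\right)^{2} = \frac{121}{123201}$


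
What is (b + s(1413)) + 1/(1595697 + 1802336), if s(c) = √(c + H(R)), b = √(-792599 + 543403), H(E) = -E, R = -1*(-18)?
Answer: 1/3398033 + 3*√155 + 2*I*√62299 ≈ 37.35 + 499.2*I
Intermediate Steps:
R = 18
b = 2*I*√62299 (b = √(-249196) = 2*I*√62299 ≈ 499.2*I)
s(c) = √(-18 + c) (s(c) = √(c - 1*18) = √(c - 18) = √(-18 + c))
(b + s(1413)) + 1/(1595697 + 1802336) = (2*I*√62299 + √(-18 + 1413)) + 1/(1595697 + 1802336) = (2*I*√62299 + √1395) + 1/3398033 = (2*I*√62299 + 3*√155) + 1/3398033 = (3*√155 + 2*I*√62299) + 1/3398033 = 1/3398033 + 3*√155 + 2*I*√62299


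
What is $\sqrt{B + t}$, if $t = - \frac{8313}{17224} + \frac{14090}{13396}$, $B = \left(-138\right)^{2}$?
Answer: $\frac{\sqrt{15841981059058367318}}{28841588} \approx 138.0$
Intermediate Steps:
$B = 19044$
$t = \frac{32831303}{57683176}$ ($t = \left(-8313\right) \frac{1}{17224} + 14090 \cdot \frac{1}{13396} = - \frac{8313}{17224} + \frac{7045}{6698} = \frac{32831303}{57683176} \approx 0.56917$)
$\sqrt{B + t} = \sqrt{19044 + \frac{32831303}{57683176}} = \sqrt{\frac{1098551235047}{57683176}} = \frac{\sqrt{15841981059058367318}}{28841588}$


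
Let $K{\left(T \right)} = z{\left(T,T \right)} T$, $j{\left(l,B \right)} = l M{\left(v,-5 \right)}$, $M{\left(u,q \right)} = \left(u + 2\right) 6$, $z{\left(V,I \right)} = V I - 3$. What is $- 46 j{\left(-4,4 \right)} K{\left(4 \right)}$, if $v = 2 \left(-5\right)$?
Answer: $-459264$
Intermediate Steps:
$v = -10$
$z{\left(V,I \right)} = -3 + I V$ ($z{\left(V,I \right)} = I V - 3 = -3 + I V$)
$M{\left(u,q \right)} = 12 + 6 u$ ($M{\left(u,q \right)} = \left(2 + u\right) 6 = 12 + 6 u$)
$j{\left(l,B \right)} = - 48 l$ ($j{\left(l,B \right)} = l \left(12 + 6 \left(-10\right)\right) = l \left(12 - 60\right) = l \left(-48\right) = - 48 l$)
$K{\left(T \right)} = T \left(-3 + T^{2}\right)$ ($K{\left(T \right)} = \left(-3 + T T\right) T = \left(-3 + T^{2}\right) T = T \left(-3 + T^{2}\right)$)
$- 46 j{\left(-4,4 \right)} K{\left(4 \right)} = - 46 \left(\left(-48\right) \left(-4\right)\right) 4 \left(-3 + 4^{2}\right) = \left(-46\right) 192 \cdot 4 \left(-3 + 16\right) = - 8832 \cdot 4 \cdot 13 = \left(-8832\right) 52 = -459264$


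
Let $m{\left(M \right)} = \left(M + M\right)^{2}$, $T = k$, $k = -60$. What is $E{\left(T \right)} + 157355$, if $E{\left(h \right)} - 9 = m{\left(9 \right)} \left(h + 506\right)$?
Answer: $301868$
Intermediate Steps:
$T = -60$
$m{\left(M \right)} = 4 M^{2}$ ($m{\left(M \right)} = \left(2 M\right)^{2} = 4 M^{2}$)
$E{\left(h \right)} = 163953 + 324 h$ ($E{\left(h \right)} = 9 + 4 \cdot 9^{2} \left(h + 506\right) = 9 + 4 \cdot 81 \left(506 + h\right) = 9 + 324 \left(506 + h\right) = 9 + \left(163944 + 324 h\right) = 163953 + 324 h$)
$E{\left(T \right)} + 157355 = \left(163953 + 324 \left(-60\right)\right) + 157355 = \left(163953 - 19440\right) + 157355 = 144513 + 157355 = 301868$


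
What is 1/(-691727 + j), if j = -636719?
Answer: -1/1328446 ≈ -7.5276e-7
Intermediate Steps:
1/(-691727 + j) = 1/(-691727 - 636719) = 1/(-1328446) = -1/1328446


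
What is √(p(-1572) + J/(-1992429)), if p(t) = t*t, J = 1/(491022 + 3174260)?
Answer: 7*√298845685835425116784377377558/2434271383326 ≈ 1572.0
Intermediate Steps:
J = 1/3665282 ≈ 2.7283e-7
p(t) = t²
√(p(-1572) + J/(-1992429)) = √((-1572)² + (1/3665282)/(-1992429)) = √(2471184 + (1/3665282)*(-1/1992429)) = √(2471184 - 1/7302814149978) = √(18046597482399233951/7302814149978) = 7*√298845685835425116784377377558/2434271383326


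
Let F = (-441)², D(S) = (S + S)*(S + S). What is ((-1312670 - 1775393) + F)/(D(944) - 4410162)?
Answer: 1446791/422809 ≈ 3.4219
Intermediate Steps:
D(S) = 4*S² (D(S) = (2*S)*(2*S) = 4*S²)
F = 194481
((-1312670 - 1775393) + F)/(D(944) - 4410162) = ((-1312670 - 1775393) + 194481)/(4*944² - 4410162) = (-3088063 + 194481)/(4*891136 - 4410162) = -2893582/(3564544 - 4410162) = -2893582/(-845618) = -2893582*(-1/845618) = 1446791/422809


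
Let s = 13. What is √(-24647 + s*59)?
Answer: 2*I*√5970 ≈ 154.53*I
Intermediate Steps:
√(-24647 + s*59) = √(-24647 + 13*59) = √(-24647 + 767) = √(-23880) = 2*I*√5970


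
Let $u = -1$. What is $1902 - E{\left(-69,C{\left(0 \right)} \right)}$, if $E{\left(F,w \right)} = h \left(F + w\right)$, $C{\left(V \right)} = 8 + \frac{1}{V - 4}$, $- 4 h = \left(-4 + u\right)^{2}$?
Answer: $\frac{24307}{16} \approx 1519.2$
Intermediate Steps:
$h = - \frac{25}{4}$ ($h = - \frac{\left(-4 - 1\right)^{2}}{4} = - \frac{\left(-5\right)^{2}}{4} = \left(- \frac{1}{4}\right) 25 = - \frac{25}{4} \approx -6.25$)
$C{\left(V \right)} = 8 + \frac{1}{-4 + V}$
$E{\left(F,w \right)} = - \frac{25 F}{4} - \frac{25 w}{4}$ ($E{\left(F,w \right)} = - \frac{25 \left(F + w\right)}{4} = - \frac{25 F}{4} - \frac{25 w}{4}$)
$1902 - E{\left(-69,C{\left(0 \right)} \right)} = 1902 - \left(\left(- \frac{25}{4}\right) \left(-69\right) - \frac{25 \frac{-31 + 8 \cdot 0}{-4 + 0}}{4}\right) = 1902 - \left(\frac{1725}{4} - \frac{25 \frac{-31 + 0}{-4}}{4}\right) = 1902 - \left(\frac{1725}{4} - \frac{25 \left(\left(- \frac{1}{4}\right) \left(-31\right)\right)}{4}\right) = 1902 - \left(\frac{1725}{4} - \frac{775}{16}\right) = 1902 - \frac{6125}{16} = \frac{24307}{16}$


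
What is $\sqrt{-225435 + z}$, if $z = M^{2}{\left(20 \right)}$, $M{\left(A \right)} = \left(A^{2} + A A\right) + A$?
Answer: $\sqrt{446965} \approx 668.55$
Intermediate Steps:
$M{\left(A \right)} = A + 2 A^{2}$ ($M{\left(A \right)} = \left(A^{2} + A^{2}\right) + A = 2 A^{2} + A = A + 2 A^{2}$)
$z = 672400$ ($z = \left(20 \left(1 + 2 \cdot 20\right)\right)^{2} = \left(20 \left(1 + 40\right)\right)^{2} = \left(20 \cdot 41\right)^{2} = 820^{2} = 672400$)
$\sqrt{-225435 + z} = \sqrt{-225435 + 672400} = \sqrt{446965}$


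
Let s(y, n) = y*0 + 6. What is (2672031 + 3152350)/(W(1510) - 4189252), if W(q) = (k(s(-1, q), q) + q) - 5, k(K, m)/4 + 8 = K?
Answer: -5824381/4187755 ≈ -1.3908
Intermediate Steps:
s(y, n) = 6 (s(y, n) = 0 + 6 = 6)
k(K, m) = -32 + 4*K
W(q) = -13 + q (W(q) = ((-32 + 4*6) + q) - 5 = ((-32 + 24) + q) - 5 = (-8 + q) - 5 = -13 + q)
(2672031 + 3152350)/(W(1510) - 4189252) = (2672031 + 3152350)/((-13 + 1510) - 4189252) = 5824381/(1497 - 4189252) = 5824381/(-4187755) = 5824381*(-1/4187755) = -5824381/4187755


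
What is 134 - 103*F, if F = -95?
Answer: 9919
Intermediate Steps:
134 - 103*F = 134 - 103*(-95) = 134 + 9785 = 9919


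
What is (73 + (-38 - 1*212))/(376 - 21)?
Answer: -177/355 ≈ -0.49859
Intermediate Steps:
(73 + (-38 - 1*212))/(376 - 21) = (73 + (-38 - 212))/355 = (73 - 250)*(1/355) = -177*1/355 = -177/355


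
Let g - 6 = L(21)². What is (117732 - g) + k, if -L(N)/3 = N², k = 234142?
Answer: -1398461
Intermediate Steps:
L(N) = -3*N²
g = 1750335 (g = 6 + (-3*21²)² = 6 + (-3*441)² = 6 + (-1323)² = 6 + 1750329 = 1750335)
(117732 - g) + k = (117732 - 1*1750335) + 234142 = (117732 - 1750335) + 234142 = -1632603 + 234142 = -1398461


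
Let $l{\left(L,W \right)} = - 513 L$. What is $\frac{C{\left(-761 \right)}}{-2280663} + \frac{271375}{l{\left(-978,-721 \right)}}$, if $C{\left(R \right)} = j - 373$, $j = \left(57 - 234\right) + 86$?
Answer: $\frac{22931396923}{42379279866} \approx 0.5411$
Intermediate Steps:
$j = -91$ ($j = -177 + 86 = -91$)
$C{\left(R \right)} = -464$ ($C{\left(R \right)} = -91 - 373 = -464$)
$\frac{C{\left(-761 \right)}}{-2280663} + \frac{271375}{l{\left(-978,-721 \right)}} = - \frac{464}{-2280663} + \frac{271375}{\left(-513\right) \left(-978\right)} = \left(-464\right) \left(- \frac{1}{2280663}\right) + \frac{271375}{501714} = \frac{464}{2280663} + 271375 \cdot \frac{1}{501714} = \frac{464}{2280663} + \frac{271375}{501714} = \frac{22931396923}{42379279866}$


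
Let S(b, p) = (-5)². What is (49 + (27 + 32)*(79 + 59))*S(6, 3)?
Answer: 204775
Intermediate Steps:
S(b, p) = 25
(49 + (27 + 32)*(79 + 59))*S(6, 3) = (49 + (27 + 32)*(79 + 59))*25 = (49 + 59*138)*25 = (49 + 8142)*25 = 8191*25 = 204775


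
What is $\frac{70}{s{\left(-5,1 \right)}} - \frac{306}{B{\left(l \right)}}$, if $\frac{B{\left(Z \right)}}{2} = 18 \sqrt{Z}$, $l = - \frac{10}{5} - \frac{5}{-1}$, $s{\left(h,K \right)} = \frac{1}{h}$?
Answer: $-350 - \frac{17 \sqrt{3}}{6} \approx -354.91$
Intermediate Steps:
$l = 3$ ($l = \left(-10\right) \frac{1}{5} - -5 = -2 + 5 = 3$)
$B{\left(Z \right)} = 36 \sqrt{Z}$ ($B{\left(Z \right)} = 2 \cdot 18 \sqrt{Z} = 36 \sqrt{Z}$)
$\frac{70}{s{\left(-5,1 \right)}} - \frac{306}{B{\left(l \right)}} = \frac{70}{\frac{1}{-5}} - \frac{306}{36 \sqrt{3}} = \frac{70}{- \frac{1}{5}} - 306 \frac{\sqrt{3}}{108} = 70 \left(-5\right) - \frac{17 \sqrt{3}}{6} = -350 - \frac{17 \sqrt{3}}{6}$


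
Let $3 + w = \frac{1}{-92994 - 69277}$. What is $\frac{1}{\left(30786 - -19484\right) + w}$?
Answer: $\frac{162271}{8156876356} \approx 1.9894 \cdot 10^{-5}$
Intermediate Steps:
$w = - \frac{486814}{162271}$ ($w = -3 + \frac{1}{-92994 - 69277} = -3 + \frac{1}{-162271} = -3 - \frac{1}{162271} = - \frac{486814}{162271} \approx -3.0$)
$\frac{1}{\left(30786 - -19484\right) + w} = \frac{1}{\left(30786 - -19484\right) - \frac{486814}{162271}} = \frac{1}{\left(30786 + 19484\right) - \frac{486814}{162271}} = \frac{1}{50270 - \frac{486814}{162271}} = \frac{1}{\frac{8156876356}{162271}} = \frac{162271}{8156876356}$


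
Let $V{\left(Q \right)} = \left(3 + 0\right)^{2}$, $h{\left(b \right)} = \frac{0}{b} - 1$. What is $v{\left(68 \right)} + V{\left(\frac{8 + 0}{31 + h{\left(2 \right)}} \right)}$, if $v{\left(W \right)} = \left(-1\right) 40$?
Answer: $-31$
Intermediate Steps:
$h{\left(b \right)} = -1$ ($h{\left(b \right)} = 0 - 1 = -1$)
$V{\left(Q \right)} = 9$ ($V{\left(Q \right)} = 3^{2} = 9$)
$v{\left(W \right)} = -40$
$v{\left(68 \right)} + V{\left(\frac{8 + 0}{31 + h{\left(2 \right)}} \right)} = -40 + 9 = -31$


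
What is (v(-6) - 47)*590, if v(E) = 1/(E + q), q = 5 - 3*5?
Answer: -222135/8 ≈ -27767.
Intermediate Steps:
q = -10 (q = 5 - 15 = -10)
v(E) = 1/(-10 + E) (v(E) = 1/(E - 10) = 1/(-10 + E))
(v(-6) - 47)*590 = (1/(-10 - 6) - 47)*590 = (1/(-16) - 47)*590 = (-1/16 - 47)*590 = -753/16*590 = -222135/8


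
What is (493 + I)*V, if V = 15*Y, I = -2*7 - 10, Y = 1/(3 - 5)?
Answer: -7035/2 ≈ -3517.5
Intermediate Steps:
Y = -½ (Y = 1/(-2) = -½ ≈ -0.50000)
I = -24 (I = -14 - 10 = -24)
V = -15/2 (V = 15*(-½) = -15/2 ≈ -7.5000)
(493 + I)*V = (493 - 24)*(-15/2) = 469*(-15/2) = -7035/2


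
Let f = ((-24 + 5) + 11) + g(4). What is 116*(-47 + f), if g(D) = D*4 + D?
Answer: -4060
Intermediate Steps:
g(D) = 5*D (g(D) = 4*D + D = 5*D)
f = 12 (f = ((-24 + 5) + 11) + 5*4 = (-19 + 11) + 20 = -8 + 20 = 12)
116*(-47 + f) = 116*(-47 + 12) = 116*(-35) = -4060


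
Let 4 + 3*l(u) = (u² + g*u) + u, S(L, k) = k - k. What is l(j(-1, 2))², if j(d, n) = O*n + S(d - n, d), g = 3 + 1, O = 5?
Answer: 21316/9 ≈ 2368.4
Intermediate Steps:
S(L, k) = 0
g = 4
j(d, n) = 5*n (j(d, n) = 5*n + 0 = 5*n)
l(u) = -4/3 + u²/3 + 5*u/3 (l(u) = -4/3 + ((u² + 4*u) + u)/3 = -4/3 + (u² + 5*u)/3 = -4/3 + (u²/3 + 5*u/3) = -4/3 + u²/3 + 5*u/3)
l(j(-1, 2))² = (-4/3 + (5*2)²/3 + 5*(5*2)/3)² = (-4/3 + (⅓)*10² + (5/3)*10)² = (-4/3 + (⅓)*100 + 50/3)² = (-4/3 + 100/3 + 50/3)² = (146/3)² = 21316/9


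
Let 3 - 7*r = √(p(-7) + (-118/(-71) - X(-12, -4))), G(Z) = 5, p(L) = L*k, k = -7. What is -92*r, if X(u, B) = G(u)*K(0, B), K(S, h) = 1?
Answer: -276/7 + 92*√230182/497 ≈ 49.383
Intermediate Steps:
p(L) = -7*L (p(L) = L*(-7) = -7*L)
X(u, B) = 5 (X(u, B) = 5*1 = 5)
r = 3/7 - √230182/497 (r = 3/7 - √(-7*(-7) + (-118/(-71) - 1*5))/7 = 3/7 - √(49 + (-118*(-1/71) - 5))/7 = 3/7 - √(49 + (118/71 - 5))/7 = 3/7 - √(49 - 237/71)/7 = 3/7 - √230182/497 ≈ -0.53677)
-92*r = -92*(3/7 - √230182/497) = -276/7 + 92*√230182/497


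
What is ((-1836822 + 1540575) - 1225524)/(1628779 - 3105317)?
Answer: 1521771/1476538 ≈ 1.0306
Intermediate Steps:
((-1836822 + 1540575) - 1225524)/(1628779 - 3105317) = (-296247 - 1225524)/(-1476538) = -1521771*(-1/1476538) = 1521771/1476538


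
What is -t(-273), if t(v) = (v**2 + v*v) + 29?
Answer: -149087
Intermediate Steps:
t(v) = 29 + 2*v**2 (t(v) = (v**2 + v**2) + 29 = 2*v**2 + 29 = 29 + 2*v**2)
-t(-273) = -(29 + 2*(-273)**2) = -(29 + 2*74529) = -(29 + 149058) = -1*149087 = -149087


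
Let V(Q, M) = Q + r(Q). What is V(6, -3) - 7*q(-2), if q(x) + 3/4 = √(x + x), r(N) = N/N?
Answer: 49/4 - 14*I ≈ 12.25 - 14.0*I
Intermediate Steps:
r(N) = 1
q(x) = -¾ + √2*√x (q(x) = -¾ + √(x + x) = -¾ + √(2*x) = -¾ + √2*√x)
V(Q, M) = 1 + Q (V(Q, M) = Q + 1 = 1 + Q)
V(6, -3) - 7*q(-2) = (1 + 6) - 7*(-¾ + √2*√(-2)) = 7 - 7*(-¾ + √2*(I*√2)) = 7 - 7*(-¾ + 2*I) = 7 + (21/4 - 14*I) = 49/4 - 14*I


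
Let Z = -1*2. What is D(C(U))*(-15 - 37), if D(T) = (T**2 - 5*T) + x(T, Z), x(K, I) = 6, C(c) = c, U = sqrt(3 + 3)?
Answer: -624 + 260*sqrt(6) ≈ 12.867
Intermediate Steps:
Z = -2
U = sqrt(6) ≈ 2.4495
D(T) = 6 + T**2 - 5*T (D(T) = (T**2 - 5*T) + 6 = 6 + T**2 - 5*T)
D(C(U))*(-15 - 37) = (6 + (sqrt(6))**2 - 5*sqrt(6))*(-15 - 37) = (6 + 6 - 5*sqrt(6))*(-52) = (12 - 5*sqrt(6))*(-52) = -624 + 260*sqrt(6)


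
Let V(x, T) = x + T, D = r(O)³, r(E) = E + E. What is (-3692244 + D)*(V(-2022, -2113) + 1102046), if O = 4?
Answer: -4053193171852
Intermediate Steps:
r(E) = 2*E
D = 512 (D = (2*4)³ = 8³ = 512)
V(x, T) = T + x
(-3692244 + D)*(V(-2022, -2113) + 1102046) = (-3692244 + 512)*((-2113 - 2022) + 1102046) = -3691732*(-4135 + 1102046) = -3691732*1097911 = -4053193171852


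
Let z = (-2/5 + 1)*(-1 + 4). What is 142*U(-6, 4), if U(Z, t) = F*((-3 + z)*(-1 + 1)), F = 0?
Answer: 0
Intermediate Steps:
z = 9/5 (z = (-2*⅕ + 1)*3 = (-⅖ + 1)*3 = (⅗)*3 = 9/5 ≈ 1.8000)
U(Z, t) = 0 (U(Z, t) = 0*((-3 + 9/5)*(-1 + 1)) = 0*(-6/5*0) = 0*0 = 0)
142*U(-6, 4) = 142*0 = 0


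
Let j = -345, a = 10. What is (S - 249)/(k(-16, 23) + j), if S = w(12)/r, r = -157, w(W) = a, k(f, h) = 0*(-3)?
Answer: 39103/54165 ≈ 0.72192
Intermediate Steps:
k(f, h) = 0
w(W) = 10
S = -10/157 (S = 10/(-157) = 10*(-1/157) = -10/157 ≈ -0.063694)
(S - 249)/(k(-16, 23) + j) = (-10/157 - 249)/(0 - 345) = -39103/157/(-345) = -1/345*(-39103/157) = 39103/54165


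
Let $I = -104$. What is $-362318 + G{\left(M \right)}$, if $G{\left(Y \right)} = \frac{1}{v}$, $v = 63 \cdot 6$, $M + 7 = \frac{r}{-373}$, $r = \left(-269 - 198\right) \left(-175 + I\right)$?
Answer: $- \frac{136956203}{378} \approx -3.6232 \cdot 10^{5}$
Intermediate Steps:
$r = 130293$ ($r = \left(-269 - 198\right) \left(-175 - 104\right) = \left(-467\right) \left(-279\right) = 130293$)
$M = - \frac{132904}{373}$ ($M = -7 + \frac{130293}{-373} = -7 + 130293 \left(- \frac{1}{373}\right) = -7 - \frac{130293}{373} = - \frac{132904}{373} \approx -356.31$)
$v = 378$
$G{\left(Y \right)} = \frac{1}{378}$
$-362318 + G{\left(M \right)} = -362318 + \frac{1}{378} = - \frac{136956203}{378}$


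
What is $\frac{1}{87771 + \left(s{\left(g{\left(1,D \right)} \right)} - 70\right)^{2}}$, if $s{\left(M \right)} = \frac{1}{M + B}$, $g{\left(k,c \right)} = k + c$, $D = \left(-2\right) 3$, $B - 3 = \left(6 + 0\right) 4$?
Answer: $\frac{484}{44849685} \approx 1.0792 \cdot 10^{-5}$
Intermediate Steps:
$B = 27$ ($B = 3 + \left(6 + 0\right) 4 = 3 + 6 \cdot 4 = 3 + 24 = 27$)
$D = -6$
$g{\left(k,c \right)} = c + k$
$s{\left(M \right)} = \frac{1}{27 + M}$ ($s{\left(M \right)} = \frac{1}{M + 27} = \frac{1}{27 + M}$)
$\frac{1}{87771 + \left(s{\left(g{\left(1,D \right)} \right)} - 70\right)^{2}} = \frac{1}{87771 + \left(\frac{1}{27 + \left(-6 + 1\right)} - 70\right)^{2}} = \frac{1}{87771 + \left(\frac{1}{27 - 5} - 70\right)^{2}} = \frac{1}{87771 + \left(\frac{1}{22} - 70\right)^{2}} = \frac{1}{87771 + \left(- \frac{1539}{22}\right)^{2}} = \frac{1}{87771 + \frac{2368521}{484}} = \frac{1}{\frac{44849685}{484}} = \frac{484}{44849685}$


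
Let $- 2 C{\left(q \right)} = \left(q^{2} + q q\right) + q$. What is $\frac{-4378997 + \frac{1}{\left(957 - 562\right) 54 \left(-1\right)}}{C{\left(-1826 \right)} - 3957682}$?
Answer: $\frac{93404006011}{155517989850} \approx 0.6006$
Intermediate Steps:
$C{\left(q \right)} = - q^{2} - \frac{q}{2}$ ($C{\left(q \right)} = - \frac{\left(q^{2} + q q\right) + q}{2} = - \frac{\left(q^{2} + q^{2}\right) + q}{2} = - \frac{2 q^{2} + q}{2} = - \frac{q + 2 q^{2}}{2} = - q^{2} - \frac{q}{2}$)
$\frac{-4378997 + \frac{1}{\left(957 - 562\right) 54 \left(-1\right)}}{C{\left(-1826 \right)} - 3957682} = \frac{-4378997 + \frac{1}{\left(957 - 562\right) 54 \left(-1\right)}}{\left(-1\right) \left(-1826\right) \left(\frac{1}{2} - 1826\right) - 3957682} = \frac{-4378997 + \frac{1}{395 \left(-54\right)}}{\left(-1\right) \left(-1826\right) \left(- \frac{3651}{2}\right) - 3957682} = \frac{-4378997 + \frac{1}{-21330}}{-3333363 - 3957682} = \frac{-4378997 - \frac{1}{21330}}{-7291045} = \left(- \frac{93404006011}{21330}\right) \left(- \frac{1}{7291045}\right) = \frac{93404006011}{155517989850}$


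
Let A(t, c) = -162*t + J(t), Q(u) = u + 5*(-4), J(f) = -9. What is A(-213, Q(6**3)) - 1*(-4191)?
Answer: 38688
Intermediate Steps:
Q(u) = -20 + u (Q(u) = u - 20 = -20 + u)
A(t, c) = -9 - 162*t (A(t, c) = -162*t - 9 = -9 - 162*t)
A(-213, Q(6**3)) - 1*(-4191) = (-9 - 162*(-213)) - 1*(-4191) = (-9 + 34506) + 4191 = 34497 + 4191 = 38688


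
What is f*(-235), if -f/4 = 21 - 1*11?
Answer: 9400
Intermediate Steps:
f = -40 (f = -4*(21 - 1*11) = -4*(21 - 11) = -4*10 = -40)
f*(-235) = -40*(-235) = 9400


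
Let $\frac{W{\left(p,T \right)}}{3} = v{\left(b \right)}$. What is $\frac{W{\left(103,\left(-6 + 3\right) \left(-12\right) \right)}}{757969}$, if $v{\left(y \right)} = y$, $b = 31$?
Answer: $\frac{93}{757969} \approx 0.0001227$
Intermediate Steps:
$W{\left(p,T \right)} = 93$ ($W{\left(p,T \right)} = 3 \cdot 31 = 93$)
$\frac{W{\left(103,\left(-6 + 3\right) \left(-12\right) \right)}}{757969} = \frac{93}{757969}$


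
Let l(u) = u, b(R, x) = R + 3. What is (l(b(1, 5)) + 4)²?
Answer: 64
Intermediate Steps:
b(R, x) = 3 + R
(l(b(1, 5)) + 4)² = ((3 + 1) + 4)² = (4 + 4)² = 8² = 64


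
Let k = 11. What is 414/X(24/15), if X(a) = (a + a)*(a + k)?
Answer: 575/56 ≈ 10.268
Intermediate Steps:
X(a) = 2*a*(11 + a) (X(a) = (a + a)*(a + 11) = (2*a)*(11 + a) = 2*a*(11 + a))
414/X(24/15) = 414/((2*(24/15)*(11 + 24/15))) = 414/((2*(24*(1/15))*(11 + 24*(1/15)))) = 414/((2*(8/5)*(11 + 8/5))) = 414/((2*(8/5)*(63/5))) = 414/(1008/25) = 414*(25/1008) = 575/56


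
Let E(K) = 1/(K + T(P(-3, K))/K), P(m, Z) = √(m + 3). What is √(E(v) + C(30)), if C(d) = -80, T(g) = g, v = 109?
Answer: I*√950371/109 ≈ 8.9438*I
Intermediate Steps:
P(m, Z) = √(3 + m)
E(K) = 1/K (E(K) = 1/(K + √(3 - 3)/K) = 1/(K + √0/K) = 1/(K + 0/K) = 1/(K + 0) = 1/K)
√(E(v) + C(30)) = √(1/109 - 80) = √(-8719/109) = I*√950371/109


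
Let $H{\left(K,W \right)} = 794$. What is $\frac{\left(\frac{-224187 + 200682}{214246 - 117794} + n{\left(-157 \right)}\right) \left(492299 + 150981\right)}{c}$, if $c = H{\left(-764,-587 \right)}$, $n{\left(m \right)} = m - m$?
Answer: $- \frac{1890037050}{9572861} \approx -197.44$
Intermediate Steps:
$n{\left(m \right)} = 0$
$c = 794$
$\frac{\left(\frac{-224187 + 200682}{214246 - 117794} + n{\left(-157 \right)}\right) \left(492299 + 150981\right)}{c} = \frac{\left(\frac{-224187 + 200682}{214246 - 117794} + 0\right) \left(492299 + 150981\right)}{794} = \left(- \frac{23505}{96452} + 0\right) 643280 \cdot \frac{1}{794} = \left(- \frac{23505}{96452}\right) 643280 \cdot \frac{1}{794} = \left(- \frac{3780074100}{24113}\right) \frac{1}{794} = - \frac{1890037050}{9572861}$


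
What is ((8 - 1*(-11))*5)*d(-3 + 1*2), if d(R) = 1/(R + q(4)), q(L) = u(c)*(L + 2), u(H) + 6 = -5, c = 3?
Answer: -95/67 ≈ -1.4179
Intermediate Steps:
u(H) = -11 (u(H) = -6 - 5 = -11)
q(L) = -22 - 11*L (q(L) = -11*(L + 2) = -11*(2 + L) = -22 - 11*L)
d(R) = 1/(-66 + R) (d(R) = 1/(R + (-22 - 11*4)) = 1/(R + (-22 - 44)) = 1/(R - 66) = 1/(-66 + R))
((8 - 1*(-11))*5)*d(-3 + 1*2) = ((8 - 1*(-11))*5)/(-66 + (-3 + 1*2)) = ((8 + 11)*5)/(-66 + (-3 + 2)) = (19*5)/(-66 - 1) = 95/(-67) = 95*(-1/67) = -95/67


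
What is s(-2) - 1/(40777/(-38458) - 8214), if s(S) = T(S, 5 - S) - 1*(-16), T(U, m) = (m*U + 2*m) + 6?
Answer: 6950603816/315934789 ≈ 22.000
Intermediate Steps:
T(U, m) = 6 + 2*m + U*m (T(U, m) = (U*m + 2*m) + 6 = (2*m + U*m) + 6 = 6 + 2*m + U*m)
s(S) = 32 - 2*S + S*(5 - S) (s(S) = (6 + 2*(5 - S) + S*(5 - S)) - 1*(-16) = (6 + (10 - 2*S) + S*(5 - S)) + 16 = (16 - 2*S + S*(5 - S)) + 16 = 32 - 2*S + S*(5 - S))
s(-2) - 1/(40777/(-38458) - 8214) = (32 - 1*(-2)**2 + 3*(-2)) - 1/(40777/(-38458) - 8214) = (32 - 1*4 - 6) - 1/(40777*(-1/38458) - 8214) = (32 - 4 - 6) - 1/(-40777/38458 - 8214) = 22 - 1/(-315934789/38458) = 22 - 1*(-38458/315934789) = 22 + 38458/315934789 = 6950603816/315934789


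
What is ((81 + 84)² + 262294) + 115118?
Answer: 404637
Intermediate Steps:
((81 + 84)² + 262294) + 115118 = (165² + 262294) + 115118 = (27225 + 262294) + 115118 = 289519 + 115118 = 404637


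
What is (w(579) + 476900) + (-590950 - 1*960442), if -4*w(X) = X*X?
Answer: -4633209/4 ≈ -1.1583e+6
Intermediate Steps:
w(X) = -X²/4 (w(X) = -X*X/4 = -X²/4)
(w(579) + 476900) + (-590950 - 1*960442) = (-¼*579² + 476900) + (-590950 - 1*960442) = (-¼*335241 + 476900) + (-590950 - 960442) = (-335241/4 + 476900) - 1551392 = 1572359/4 - 1551392 = -4633209/4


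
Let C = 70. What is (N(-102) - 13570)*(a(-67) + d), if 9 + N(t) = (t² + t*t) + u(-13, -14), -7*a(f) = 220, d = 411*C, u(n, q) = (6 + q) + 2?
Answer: 1453050910/7 ≈ 2.0758e+8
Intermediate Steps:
u(n, q) = 8 + q
d = 28770 (d = 411*70 = 28770)
a(f) = -220/7 (a(f) = -⅐*220 = -220/7)
N(t) = -15 + 2*t² (N(t) = -9 + ((t² + t*t) + (8 - 14)) = -9 + ((t² + t²) - 6) = -9 + (2*t² - 6) = -9 + (-6 + 2*t²) = -15 + 2*t²)
(N(-102) - 13570)*(a(-67) + d) = ((-15 + 2*(-102)²) - 13570)*(-220/7 + 28770) = ((-15 + 2*10404) - 13570)*(201170/7) = ((-15 + 20808) - 13570)*(201170/7) = (20793 - 13570)*(201170/7) = 7223*(201170/7) = 1453050910/7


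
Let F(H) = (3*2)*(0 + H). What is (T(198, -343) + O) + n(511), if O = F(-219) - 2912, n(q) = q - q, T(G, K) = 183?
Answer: -4043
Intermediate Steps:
n(q) = 0
F(H) = 6*H
O = -4226 (O = 6*(-219) - 2912 = -1314 - 2912 = -4226)
(T(198, -343) + O) + n(511) = (183 - 4226) + 0 = -4043 + 0 = -4043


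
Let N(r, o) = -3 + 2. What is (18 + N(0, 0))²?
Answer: 289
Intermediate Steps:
N(r, o) = -1
(18 + N(0, 0))² = (18 - 1)² = 17² = 289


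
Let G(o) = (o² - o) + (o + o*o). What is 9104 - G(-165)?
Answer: -45346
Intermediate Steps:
G(o) = 2*o² (G(o) = (o² - o) + (o + o²) = 2*o²)
9104 - G(-165) = 9104 - 2*(-165)² = 9104 - 2*27225 = 9104 - 1*54450 = 9104 - 54450 = -45346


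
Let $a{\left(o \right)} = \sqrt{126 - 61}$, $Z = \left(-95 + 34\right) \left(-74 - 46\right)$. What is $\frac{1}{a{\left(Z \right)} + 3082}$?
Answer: $\frac{3082}{9498659} - \frac{\sqrt{65}}{9498659} \approx 0.00032362$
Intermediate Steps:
$Z = 7320$ ($Z = \left(-61\right) \left(-120\right) = 7320$)
$a{\left(o \right)} = \sqrt{65}$
$\frac{1}{a{\left(Z \right)} + 3082} = \frac{1}{\sqrt{65} + 3082} = \frac{1}{3082 + \sqrt{65}}$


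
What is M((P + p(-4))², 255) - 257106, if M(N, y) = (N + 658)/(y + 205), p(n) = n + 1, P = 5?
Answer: -59134049/230 ≈ -2.5710e+5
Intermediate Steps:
p(n) = 1 + n
M(N, y) = (658 + N)/(205 + y)
M((P + p(-4))², 255) - 257106 = (658 + (5 + (1 - 4))²)/(205 + 255) - 257106 = (658 + (5 - 3)²)/460 - 257106 = (658 + 2²)/460 - 257106 = (658 + 4)/460 - 257106 = (1/460)*662 - 257106 = 331/230 - 257106 = -59134049/230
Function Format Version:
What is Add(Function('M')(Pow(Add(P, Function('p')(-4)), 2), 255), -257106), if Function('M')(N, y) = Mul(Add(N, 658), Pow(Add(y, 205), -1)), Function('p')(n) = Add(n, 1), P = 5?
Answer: Rational(-59134049, 230) ≈ -2.5710e+5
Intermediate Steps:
Function('p')(n) = Add(1, n)
Function('M')(N, y) = Mul(Pow(Add(205, y), -1), Add(658, N)) (Function('M')(N, y) = Mul(Add(658, N), Pow(Add(205, y), -1)) = Mul(Pow(Add(205, y), -1), Add(658, N)))
Add(Function('M')(Pow(Add(P, Function('p')(-4)), 2), 255), -257106) = Add(Mul(Pow(Add(205, 255), -1), Add(658, Pow(Add(5, Add(1, -4)), 2))), -257106) = Add(Mul(Pow(460, -1), Add(658, Pow(Add(5, -3), 2))), -257106) = Add(Mul(Rational(1, 460), Add(658, Pow(2, 2))), -257106) = Add(Mul(Rational(1, 460), Add(658, 4)), -257106) = Add(Mul(Rational(1, 460), 662), -257106) = Add(Rational(331, 230), -257106) = Rational(-59134049, 230)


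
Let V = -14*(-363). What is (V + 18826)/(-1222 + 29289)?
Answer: 23908/28067 ≈ 0.85182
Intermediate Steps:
V = 5082
(V + 18826)/(-1222 + 29289) = (5082 + 18826)/(-1222 + 29289) = 23908/28067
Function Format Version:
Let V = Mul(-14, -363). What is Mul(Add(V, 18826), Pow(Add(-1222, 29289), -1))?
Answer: Rational(23908, 28067) ≈ 0.85182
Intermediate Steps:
V = 5082
Mul(Add(V, 18826), Pow(Add(-1222, 29289), -1)) = Mul(Add(5082, 18826), Pow(Add(-1222, 29289), -1)) = Mul(23908, Pow(28067, -1)) = Mul(23908, Rational(1, 28067)) = Rational(23908, 28067)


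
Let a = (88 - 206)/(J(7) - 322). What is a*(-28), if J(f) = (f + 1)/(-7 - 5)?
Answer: -1239/121 ≈ -10.240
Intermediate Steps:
J(f) = -1/12 - f/12 (J(f) = (1 + f)/(-12) = (1 + f)*(-1/12) = -1/12 - f/12)
a = 177/484 (a = (88 - 206)/((-1/12 - 1/12*7) - 322) = -118/((-1/12 - 7/12) - 322) = -118/(-2/3 - 322) = -118/(-968/3) = -118*(-3/968) = 177/484 ≈ 0.36570)
a*(-28) = (177/484)*(-28) = -1239/121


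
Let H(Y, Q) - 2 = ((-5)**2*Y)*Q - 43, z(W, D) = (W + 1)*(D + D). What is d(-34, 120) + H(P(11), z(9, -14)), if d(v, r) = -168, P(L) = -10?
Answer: 69791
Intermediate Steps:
z(W, D) = 2*D*(1 + W) (z(W, D) = (1 + W)*(2*D) = 2*D*(1 + W))
H(Y, Q) = -41 + 25*Q*Y (H(Y, Q) = 2 + (((-5)**2*Y)*Q - 43) = 2 + ((25*Y)*Q - 43) = 2 + (25*Q*Y - 43) = 2 + (-43 + 25*Q*Y) = -41 + 25*Q*Y)
d(-34, 120) + H(P(11), z(9, -14)) = -168 + (-41 + 25*(2*(-14)*(1 + 9))*(-10)) = -168 + (-41 + 25*(2*(-14)*10)*(-10)) = -168 + (-41 + 25*(-280)*(-10)) = -168 + (-41 + 70000) = -168 + 69959 = 69791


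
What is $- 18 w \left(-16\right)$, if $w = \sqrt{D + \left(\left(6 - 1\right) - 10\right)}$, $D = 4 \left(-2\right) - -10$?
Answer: $288 i \sqrt{3} \approx 498.83 i$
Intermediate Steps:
$D = 2$ ($D = -8 + 10 = 2$)
$w = i \sqrt{3}$ ($w = \sqrt{2 + \left(\left(6 - 1\right) - 10\right)} = \sqrt{2 + \left(5 - 10\right)} = \sqrt{2 - 5} = \sqrt{-3} = i \sqrt{3} \approx 1.732 i$)
$- 18 w \left(-16\right) = - 18 i \sqrt{3} \left(-16\right) = 288 i \sqrt{3}$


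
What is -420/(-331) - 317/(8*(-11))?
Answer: 141887/29128 ≈ 4.8712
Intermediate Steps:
-420/(-331) - 317/(8*(-11)) = -420*(-1/331) - 317/(-88) = 420/331 - 317*(-1/88) = 420/331 + 317/88 = 141887/29128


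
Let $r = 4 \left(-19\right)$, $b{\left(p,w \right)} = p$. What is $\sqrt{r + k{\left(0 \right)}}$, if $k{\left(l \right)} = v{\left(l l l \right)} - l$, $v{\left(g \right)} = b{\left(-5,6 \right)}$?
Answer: $9 i \approx 9.0 i$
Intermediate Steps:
$r = -76$
$v{\left(g \right)} = -5$
$k{\left(l \right)} = -5 - l$
$\sqrt{r + k{\left(0 \right)}} = \sqrt{-76 - 5} = \sqrt{-81} = 9 i$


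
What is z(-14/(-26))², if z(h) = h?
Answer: 49/169 ≈ 0.28994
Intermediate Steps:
z(-14/(-26))² = (-14/(-26))² = (-14*(-1/26))² = (7/13)² = 49/169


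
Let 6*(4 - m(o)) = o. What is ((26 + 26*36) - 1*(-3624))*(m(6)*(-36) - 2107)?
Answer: -10157990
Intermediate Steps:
m(o) = 4 - o/6
((26 + 26*36) - 1*(-3624))*(m(6)*(-36) - 2107) = ((26 + 26*36) - 1*(-3624))*((4 - ⅙*6)*(-36) - 2107) = ((26 + 936) + 3624)*((4 - 1)*(-36) - 2107) = (962 + 3624)*(3*(-36) - 2107) = 4586*(-108 - 2107) = 4586*(-2215) = -10157990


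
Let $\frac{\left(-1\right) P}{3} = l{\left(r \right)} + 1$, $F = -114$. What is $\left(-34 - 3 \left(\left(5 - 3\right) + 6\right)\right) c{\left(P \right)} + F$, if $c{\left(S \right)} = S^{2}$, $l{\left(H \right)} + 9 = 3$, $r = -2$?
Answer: $-13164$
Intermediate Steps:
$l{\left(H \right)} = -6$ ($l{\left(H \right)} = -9 + 3 = -6$)
$P = 15$ ($P = - 3 \left(-6 + 1\right) = \left(-3\right) \left(-5\right) = 15$)
$\left(-34 - 3 \left(\left(5 - 3\right) + 6\right)\right) c{\left(P \right)} + F = \left(-34 - 3 \left(\left(5 - 3\right) + 6\right)\right) 15^{2} - 114 = \left(-34 - 3 \left(\left(5 - 3\right) + 6\right)\right) 225 - 114 = \left(-34 - 3 \left(2 + 6\right)\right) 225 - 114 = \left(-34 - 3 \cdot 8\right) 225 - 114 = \left(-34 - 24\right) 225 - 114 = \left(-58\right) 225 - 114 = -13050 - 114 = -13164$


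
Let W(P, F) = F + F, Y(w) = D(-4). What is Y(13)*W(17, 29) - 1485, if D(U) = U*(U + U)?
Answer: 371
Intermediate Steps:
D(U) = 2*U² (D(U) = U*(2*U) = 2*U²)
Y(w) = 32 (Y(w) = 2*(-4)² = 2*16 = 32)
W(P, F) = 2*F
Y(13)*W(17, 29) - 1485 = 32*(2*29) - 1485 = 32*58 - 1485 = 1856 - 1485 = 371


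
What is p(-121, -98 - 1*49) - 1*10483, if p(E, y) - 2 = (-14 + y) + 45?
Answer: -10597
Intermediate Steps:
p(E, y) = 33 + y (p(E, y) = 2 + ((-14 + y) + 45) = 2 + (31 + y) = 33 + y)
p(-121, -98 - 1*49) - 1*10483 = (33 + (-98 - 1*49)) - 1*10483 = (33 + (-98 - 49)) - 10483 = (33 - 147) - 10483 = -114 - 10483 = -10597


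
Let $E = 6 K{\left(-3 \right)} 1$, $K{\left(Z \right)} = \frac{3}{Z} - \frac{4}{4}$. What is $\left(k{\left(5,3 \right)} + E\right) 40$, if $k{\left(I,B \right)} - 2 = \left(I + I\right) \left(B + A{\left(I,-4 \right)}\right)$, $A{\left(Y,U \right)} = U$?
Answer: $-800$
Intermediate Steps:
$K{\left(Z \right)} = -1 + \frac{3}{Z}$ ($K{\left(Z \right)} = \frac{3}{Z} - 1 = -1 + \frac{3}{Z}$)
$E = -12$ ($E = 6 \frac{3 - -3}{-3} \cdot 1 = 6 \left(- \frac{3 + 3}{3}\right) 1 = 6 \left(\left(- \frac{1}{3}\right) 6\right) 1 = 6 \left(-2\right) 1 = \left(-12\right) 1 = -12$)
$k{\left(I,B \right)} = 2 + 2 I \left(-4 + B\right)$ ($k{\left(I,B \right)} = 2 + \left(I + I\right) \left(B - 4\right) = 2 + 2 I \left(-4 + B\right)$)
$\left(k{\left(5,3 \right)} + E\right) 40 = \left(\left(2 - 40 + 2 \cdot 3 \cdot 5\right) - 12\right) 40 = \left(\left(2 - 40 + 30\right) - 12\right) 40 = \left(-8 - 12\right) 40 = \left(-20\right) 40 = -800$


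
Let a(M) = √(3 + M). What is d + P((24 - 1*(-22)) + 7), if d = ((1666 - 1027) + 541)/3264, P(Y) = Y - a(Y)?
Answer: 43543/816 - 2*√14 ≈ 45.878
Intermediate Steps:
P(Y) = Y - √(3 + Y)
d = 295/816 (d = (639 + 541)*(1/3264) = 1180*(1/3264) = 295/816 ≈ 0.36152)
d + P((24 - 1*(-22)) + 7) = 295/816 + (((24 - 1*(-22)) + 7) - √(3 + ((24 - 1*(-22)) + 7))) = 295/816 + (((24 + 22) + 7) - √(3 + ((24 + 22) + 7))) = 295/816 + ((46 + 7) - √(3 + (46 + 7))) = 295/816 + (53 - √(3 + 53)) = 295/816 + (53 - √56) = 295/816 + (53 - 2*√14) = 43543/816 - 2*√14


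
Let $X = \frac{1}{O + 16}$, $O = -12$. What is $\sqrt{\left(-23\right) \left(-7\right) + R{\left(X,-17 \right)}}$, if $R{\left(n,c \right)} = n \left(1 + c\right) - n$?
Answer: $\frac{\sqrt{627}}{2} \approx 12.52$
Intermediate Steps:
$X = \frac{1}{4}$ ($X = \frac{1}{-12 + 16} = \frac{1}{4} \approx 0.25$)
$R{\left(n,c \right)} = - n + n \left(1 + c\right)$
$\sqrt{\left(-23\right) \left(-7\right) + R{\left(X,-17 \right)}} = \sqrt{\left(-23\right) \left(-7\right) - \frac{17}{4}} = \sqrt{161 - \frac{17}{4}} = \sqrt{\frac{627}{4}} = \frac{\sqrt{627}}{2}$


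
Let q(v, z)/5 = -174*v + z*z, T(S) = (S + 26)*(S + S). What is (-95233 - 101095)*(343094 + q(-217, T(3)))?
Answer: -134143854592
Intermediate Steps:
T(S) = 2*S*(26 + S) (T(S) = (26 + S)*(2*S) = 2*S*(26 + S))
q(v, z) = -870*v + 5*z² (q(v, z) = 5*(-174*v + z*z) = 5*(-174*v + z²) = 5*(z² - 174*v) = -870*v + 5*z²)
(-95233 - 101095)*(343094 + q(-217, T(3))) = (-95233 - 101095)*(343094 + (-870*(-217) + 5*(2*3*(26 + 3))²)) = -196328*(343094 + (188790 + 5*(2*3*29)²)) = -196328*(343094 + (188790 + 5*174²)) = -196328*(343094 + (188790 + 5*30276)) = -196328*(343094 + (188790 + 151380)) = -196328*(343094 + 340170) = -196328*683264 = -134143854592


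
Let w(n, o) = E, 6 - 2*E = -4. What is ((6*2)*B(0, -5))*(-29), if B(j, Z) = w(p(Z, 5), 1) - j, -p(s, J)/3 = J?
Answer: -1740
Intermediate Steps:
E = 5 (E = 3 - ½*(-4) = 3 + 2 = 5)
p(s, J) = -3*J
w(n, o) = 5
B(j, Z) = 5 - j
((6*2)*B(0, -5))*(-29) = ((6*2)*(5 - 1*0))*(-29) = (12*(5 + 0))*(-29) = (12*5)*(-29) = 60*(-29) = -1740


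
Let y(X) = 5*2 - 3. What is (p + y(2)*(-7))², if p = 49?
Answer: 0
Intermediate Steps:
y(X) = 7 (y(X) = 10 - 3 = 7)
(p + y(2)*(-7))² = (49 + 7*(-7))² = (49 - 49)² = 0² = 0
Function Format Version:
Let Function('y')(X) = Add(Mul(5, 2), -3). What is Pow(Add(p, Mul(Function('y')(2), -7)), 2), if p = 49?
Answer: 0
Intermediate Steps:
Function('y')(X) = 7 (Function('y')(X) = Add(10, -3) = 7)
Pow(Add(p, Mul(Function('y')(2), -7)), 2) = Pow(Add(49, Mul(7, -7)), 2) = Pow(Add(49, -49), 2) = Pow(0, 2) = 0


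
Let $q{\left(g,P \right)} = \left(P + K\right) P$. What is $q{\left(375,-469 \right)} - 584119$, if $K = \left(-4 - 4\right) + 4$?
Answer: $-362282$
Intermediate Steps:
$K = -4$ ($K = -8 + 4 = -4$)
$q{\left(g,P \right)} = P \left(-4 + P\right)$ ($q{\left(g,P \right)} = \left(P - 4\right) P = \left(-4 + P\right) P = P \left(-4 + P\right)$)
$q{\left(375,-469 \right)} - 584119 = - 469 \left(-4 - 469\right) - 584119 = \left(-469\right) \left(-473\right) - 584119 = 221837 - 584119 = -362282$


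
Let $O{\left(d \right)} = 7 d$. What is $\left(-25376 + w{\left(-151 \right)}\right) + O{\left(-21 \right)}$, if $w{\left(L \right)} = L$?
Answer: $-25674$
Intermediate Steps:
$\left(-25376 + w{\left(-151 \right)}\right) + O{\left(-21 \right)} = \left(-25376 - 151\right) + 7 \left(-21\right) = -25527 - 147 = -25674$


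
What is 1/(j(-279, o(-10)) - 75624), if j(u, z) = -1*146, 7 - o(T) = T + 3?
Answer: -1/75770 ≈ -1.3198e-5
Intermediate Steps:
o(T) = 4 - T (o(T) = 7 - (T + 3) = 7 - (3 + T) = 7 + (-3 - T) = 4 - T)
j(u, z) = -146
1/(j(-279, o(-10)) - 75624) = 1/(-146 - 75624) = 1/(-75770) = -1/75770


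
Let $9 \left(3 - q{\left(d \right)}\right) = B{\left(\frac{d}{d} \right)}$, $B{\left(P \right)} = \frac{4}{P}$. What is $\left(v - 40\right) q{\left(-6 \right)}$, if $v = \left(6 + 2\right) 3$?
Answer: $- \frac{368}{9} \approx -40.889$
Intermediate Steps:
$v = 24$ ($v = 8 \cdot 3 = 24$)
$q{\left(d \right)} = \frac{23}{9}$ ($q{\left(d \right)} = 3 - \frac{4 \frac{1}{d \frac{1}{d}}}{9} = 3 - \frac{4 \cdot 1^{-1}}{9} = 3 - \frac{4 \cdot 1}{9} = 3 - \frac{4}{9} = \frac{23}{9}$)
$\left(v - 40\right) q{\left(-6 \right)} = \left(24 - 40\right) \frac{23}{9} = \left(-16\right) \frac{23}{9} = - \frac{368}{9}$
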